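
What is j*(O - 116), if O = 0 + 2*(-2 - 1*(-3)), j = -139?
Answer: 15846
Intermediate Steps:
O = 2 (O = 0 + 2*(-2 + 3) = 0 + 2*1 = 0 + 2 = 2)
j*(O - 116) = -139*(2 - 116) = -139*(-114) = 15846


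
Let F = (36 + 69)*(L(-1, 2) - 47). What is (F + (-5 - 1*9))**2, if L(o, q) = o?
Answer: 25542916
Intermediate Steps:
F = -5040 (F = (36 + 69)*(-1 - 47) = 105*(-48) = -5040)
(F + (-5 - 1*9))**2 = (-5040 + (-5 - 1*9))**2 = (-5040 + (-5 - 9))**2 = (-5040 - 14)**2 = (-5054)**2 = 25542916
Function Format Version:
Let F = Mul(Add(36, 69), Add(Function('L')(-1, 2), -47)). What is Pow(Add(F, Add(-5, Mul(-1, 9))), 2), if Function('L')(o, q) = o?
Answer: 25542916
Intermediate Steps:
F = -5040 (F = Mul(Add(36, 69), Add(-1, -47)) = Mul(105, -48) = -5040)
Pow(Add(F, Add(-5, Mul(-1, 9))), 2) = Pow(Add(-5040, Add(-5, Mul(-1, 9))), 2) = Pow(Add(-5040, Add(-5, -9)), 2) = Pow(Add(-5040, -14), 2) = Pow(-5054, 2) = 25542916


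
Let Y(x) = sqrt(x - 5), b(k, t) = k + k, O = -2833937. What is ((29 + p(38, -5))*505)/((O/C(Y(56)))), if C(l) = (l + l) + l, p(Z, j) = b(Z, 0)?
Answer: -159075*sqrt(51)/2833937 ≈ -0.40086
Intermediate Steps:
b(k, t) = 2*k
p(Z, j) = 2*Z
Y(x) = sqrt(-5 + x)
C(l) = 3*l (C(l) = 2*l + l = 3*l)
((29 + p(38, -5))*505)/((O/C(Y(56)))) = ((29 + 2*38)*505)/((-2833937*1/(3*sqrt(-5 + 56)))) = ((29 + 76)*505)/((-2833937*sqrt(51)/153)) = (105*505)/((-2833937*sqrt(51)/153)) = 53025/((-2833937*sqrt(51)/153)) = 53025*(-3*sqrt(51)/2833937) = -159075*sqrt(51)/2833937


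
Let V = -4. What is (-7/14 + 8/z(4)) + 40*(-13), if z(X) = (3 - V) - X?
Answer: -3107/6 ≈ -517.83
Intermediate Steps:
z(X) = 7 - X (z(X) = (3 - 1*(-4)) - X = (3 + 4) - X = 7 - X)
(-7/14 + 8/z(4)) + 40*(-13) = (-7/14 + 8/(7 - 1*4)) + 40*(-13) = (-7*1/14 + 8/(7 - 4)) - 520 = (-1/2 + 8/3) - 520 = 13/6 - 520 = -3107/6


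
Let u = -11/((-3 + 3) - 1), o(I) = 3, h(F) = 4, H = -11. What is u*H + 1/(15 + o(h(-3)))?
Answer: -2177/18 ≈ -120.94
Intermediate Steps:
u = 11 (u = -11/(0 - 1) = -11/(-1) = -11*(-1) = 11)
u*H + 1/(15 + o(h(-3))) = 11*(-11) + 1/(15 + 3) = -121 + 1/18 = -2177/18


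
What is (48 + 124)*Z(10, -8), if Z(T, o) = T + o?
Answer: 344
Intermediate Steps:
(48 + 124)*Z(10, -8) = (48 + 124)*(10 - 8) = 172*2 = 344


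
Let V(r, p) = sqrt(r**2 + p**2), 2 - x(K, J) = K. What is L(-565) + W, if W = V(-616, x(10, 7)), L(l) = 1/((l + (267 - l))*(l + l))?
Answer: -1/301710 + 8*sqrt(5930) ≈ 616.05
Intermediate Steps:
x(K, J) = 2 - K
V(r, p) = sqrt(p**2 + r**2)
L(l) = 1/(534*l) (L(l) = 1/(267*(2*l)) = 1/(534*l))
W = 8*sqrt(5930) (W = sqrt((2 - 1*10)**2 + (-616)**2) = sqrt((2 - 10)**2 + 379456) = sqrt((-8)**2 + 379456) = sqrt(64 + 379456) = sqrt(379520) = 8*sqrt(5930) ≈ 616.05)
L(-565) + W = (1/534)/(-565) + 8*sqrt(5930) = (1/534)*(-1/565) + 8*sqrt(5930) = -1/301710 + 8*sqrt(5930)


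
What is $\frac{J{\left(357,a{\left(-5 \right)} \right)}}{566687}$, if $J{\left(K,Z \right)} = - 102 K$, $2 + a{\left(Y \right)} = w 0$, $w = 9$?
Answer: $- \frac{36414}{566687} \approx -0.064258$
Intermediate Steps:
$a{\left(Y \right)} = -2$ ($a{\left(Y \right)} = -2 + 9 \cdot 0 = -2 + 0 = -2$)
$\frac{J{\left(357,a{\left(-5 \right)} \right)}}{566687} = \frac{\left(-102\right) 357}{566687} = \left(-36414\right) \frac{1}{566687} = - \frac{36414}{566687}$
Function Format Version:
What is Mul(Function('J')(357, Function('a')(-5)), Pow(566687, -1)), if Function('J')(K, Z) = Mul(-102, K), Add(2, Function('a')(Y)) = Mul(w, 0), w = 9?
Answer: Rational(-36414, 566687) ≈ -0.064258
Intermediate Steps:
Function('a')(Y) = -2 (Function('a')(Y) = Add(-2, Mul(9, 0)) = Add(-2, 0) = -2)
Mul(Function('J')(357, Function('a')(-5)), Pow(566687, -1)) = Mul(Mul(-102, 357), Pow(566687, -1)) = Mul(-36414, Rational(1, 566687)) = Rational(-36414, 566687)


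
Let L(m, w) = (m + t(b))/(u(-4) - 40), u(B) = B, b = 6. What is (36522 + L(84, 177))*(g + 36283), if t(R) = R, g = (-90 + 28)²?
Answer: 32239596753/22 ≈ 1.4654e+9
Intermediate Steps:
g = 3844 (g = (-62)² = 3844)
L(m, w) = -3/22 - m/44 (L(m, w) = (m + 6)/(-4 - 40) = (6 + m)/(-44) = (6 + m)*(-1/44) = -3/22 - m/44)
(36522 + L(84, 177))*(g + 36283) = (36522 + (-3/22 - 1/44*84))*(3844 + 36283) = (36522 + (-3/22 - 21/11))*40127 = (36522 - 45/22)*40127 = (803439/22)*40127 = 32239596753/22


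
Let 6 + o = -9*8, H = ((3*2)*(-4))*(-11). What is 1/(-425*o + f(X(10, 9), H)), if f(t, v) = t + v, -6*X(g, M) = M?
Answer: 2/66825 ≈ 2.9929e-5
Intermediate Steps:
X(g, M) = -M/6
H = 264 (H = (6*(-4))*(-11) = -24*(-11) = 264)
o = -78 (o = -6 - 9*8 = -6 - 72 = -78)
1/(-425*o + f(X(10, 9), H)) = 1/(-425*(-78) + (-1/6*9 + 264)) = 1/(33150 + (-3/2 + 264)) = 1/(33150 + 525/2) = 1/(66825/2) = 2/66825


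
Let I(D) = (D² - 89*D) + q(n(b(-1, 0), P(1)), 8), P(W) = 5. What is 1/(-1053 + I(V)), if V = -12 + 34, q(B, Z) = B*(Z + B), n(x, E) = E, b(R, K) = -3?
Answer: -1/2462 ≈ -0.00040617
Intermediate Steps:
q(B, Z) = B*(B + Z)
V = 22
I(D) = 65 + D² - 89*D (I(D) = (D² - 89*D) + 5*(5 + 8) = (D² - 89*D) + 5*13 = (D² - 89*D) + 65 = 65 + D² - 89*D)
1/(-1053 + I(V)) = 1/(-1053 + (65 + 22² - 89*22)) = 1/(-1053 + (65 + 484 - 1958)) = 1/(-1053 - 1409) = 1/(-2462) = -1/2462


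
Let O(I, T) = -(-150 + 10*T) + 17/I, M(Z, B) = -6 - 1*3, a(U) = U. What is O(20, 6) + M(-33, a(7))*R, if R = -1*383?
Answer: 70757/20 ≈ 3537.9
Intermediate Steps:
M(Z, B) = -9 (M(Z, B) = -6 - 3 = -9)
O(I, T) = 150 - 10*T + 17/I (O(I, T) = -10*(-15 + T) + 17/I = (150 - 10*T) + 17/I = 150 - 10*T + 17/I)
R = -383
O(20, 6) + M(-33, a(7))*R = (150 - 10*6 + 17/20) - 9*(-383) = (150 - 60 + 17*(1/20)) + 3447 = (150 - 60 + 17/20) + 3447 = 1817/20 + 3447 = 70757/20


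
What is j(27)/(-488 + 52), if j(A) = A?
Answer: -27/436 ≈ -0.061927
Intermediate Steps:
j(27)/(-488 + 52) = 27/(-488 + 52) = 27/(-436) = 27*(-1/436) = -27/436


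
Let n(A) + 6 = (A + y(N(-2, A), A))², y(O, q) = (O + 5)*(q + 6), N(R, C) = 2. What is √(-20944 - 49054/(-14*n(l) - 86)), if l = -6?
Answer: I*√1334399165/253 ≈ 144.39*I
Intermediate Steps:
y(O, q) = (5 + O)*(6 + q)
n(A) = -6 + (42 + 8*A)² (n(A) = -6 + (A + (30 + 5*A + 6*2 + 2*A))² = -6 + (A + (30 + 5*A + 12 + 2*A))² = -6 + (A + (42 + 7*A))² = -6 + (42 + 8*A)²)
√(-20944 - 49054/(-14*n(l) - 86)) = √(-20944 - 49054/(-14*(1758 + 64*(-6)² + 672*(-6)) - 86)) = √(-20944 - 49054/(-14*(1758 + 64*36 - 4032) - 86)) = √(-20944 - 49054/(-14*(1758 + 2304 - 4032) - 86)) = √(-20944 - 49054/(-14*30 - 86)) = √(-20944 - 49054/(-420 - 86)) = √(-20944 - 49054/(-506)) = √(-20944 - 49054*(-1/506)) = √(-20944 + 24527/253) = √(-5274305/253) = I*√1334399165/253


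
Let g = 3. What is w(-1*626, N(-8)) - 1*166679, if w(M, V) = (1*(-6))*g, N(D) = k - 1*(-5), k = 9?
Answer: -166697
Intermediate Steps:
N(D) = 14 (N(D) = 9 - 1*(-5) = 9 + 5 = 14)
w(M, V) = -18 (w(M, V) = (1*(-6))*3 = -6*3 = -18)
w(-1*626, N(-8)) - 1*166679 = -18 - 1*166679 = -18 - 166679 = -166697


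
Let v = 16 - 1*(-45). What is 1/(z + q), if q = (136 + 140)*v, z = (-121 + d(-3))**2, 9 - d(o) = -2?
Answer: 1/28936 ≈ 3.4559e-5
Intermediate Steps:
d(o) = 11 (d(o) = 9 - 1*(-2) = 9 + 2 = 11)
v = 61 (v = 16 + 45 = 61)
z = 12100 (z = (-121 + 11)**2 = (-110)**2 = 12100)
q = 16836 (q = (136 + 140)*61 = 276*61 = 16836)
1/(z + q) = 1/(12100 + 16836) = 1/28936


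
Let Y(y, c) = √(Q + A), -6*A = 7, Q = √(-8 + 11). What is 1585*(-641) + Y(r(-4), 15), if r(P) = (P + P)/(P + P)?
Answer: -1015985 + √(-42 + 36*√3)/6 ≈ -1.0160e+6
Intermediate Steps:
Q = √3 ≈ 1.7320
A = -7/6 (A = -⅙*7 = -7/6 ≈ -1.1667)
r(P) = 1 (r(P) = (2*P)/((2*P)) = (2*P)*(1/(2*P)) = 1)
Y(y, c) = √(-7/6 + √3) (Y(y, c) = √(√3 - 7/6) = √(-7/6 + √3))
1585*(-641) + Y(r(-4), 15) = 1585*(-641) + √(-42 + 36*√3)/6 = -1015985 + √(-42 + 36*√3)/6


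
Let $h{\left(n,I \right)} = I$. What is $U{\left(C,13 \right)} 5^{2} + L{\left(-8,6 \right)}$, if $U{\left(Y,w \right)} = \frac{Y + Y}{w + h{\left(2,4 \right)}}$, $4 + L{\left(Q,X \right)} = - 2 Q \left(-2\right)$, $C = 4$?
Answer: $- \frac{412}{17} \approx -24.235$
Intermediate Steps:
$L{\left(Q,X \right)} = -4 + 4 Q$ ($L{\left(Q,X \right)} = -4 + - 2 Q \left(-2\right) = -4 + 4 Q$)
$U{\left(Y,w \right)} = \frac{2 Y}{4 + w}$ ($U{\left(Y,w \right)} = \frac{Y + Y}{w + 4} = \frac{2 Y}{4 + w}$)
$U{\left(C,13 \right)} 5^{2} + L{\left(-8,6 \right)} = 2 \cdot 4 \frac{1}{4 + 13} \cdot 5^{2} + \left(-4 + 4 \left(-8\right)\right) = 2 \cdot 4 \cdot \frac{1}{17} \cdot 25 - 36 = \frac{8}{17} \cdot 25 - 36 = \frac{200}{17} - 36 = - \frac{412}{17}$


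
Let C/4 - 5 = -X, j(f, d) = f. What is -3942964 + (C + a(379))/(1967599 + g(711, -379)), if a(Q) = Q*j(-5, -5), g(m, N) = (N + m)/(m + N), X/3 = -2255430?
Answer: -1551629780623/393520 ≈ -3.9430e+6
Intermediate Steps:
X = -6766290 (X = 3*(-2255430) = -6766290)
g(m, N) = 1 (g(m, N) = (N + m)/(N + m) = 1)
a(Q) = -5*Q (a(Q) = Q*(-5) = -5*Q)
C = 27065180 (C = 20 + 4*(-1*(-6766290)) = 20 + 4*6766290 = 20 + 27065160 = 27065180)
-3942964 + (C + a(379))/(1967599 + g(711, -379)) = -3942964 + (27065180 - 5*379)/(1967599 + 1) = -3942964 + (27065180 - 1895)/1967600 = -3942964 + 27063285*(1/1967600) = -3942964 + 5412657/393520 = -1551629780623/393520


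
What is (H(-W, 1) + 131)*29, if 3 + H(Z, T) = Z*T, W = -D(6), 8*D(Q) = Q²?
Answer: 7685/2 ≈ 3842.5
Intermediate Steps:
D(Q) = Q²/8
W = -9/2 (W = -6²/8 = -36/8 = -1*9/2 = -9/2 ≈ -4.5000)
H(Z, T) = -3 + T*Z (H(Z, T) = -3 + Z*T = -3 + T*Z)
(H(-W, 1) + 131)*29 = ((-3 + 1*(-1*(-9/2))) + 131)*29 = ((-3 + 1*(9/2)) + 131)*29 = ((-3 + 9/2) + 131)*29 = (3/2 + 131)*29 = (265/2)*29 = 7685/2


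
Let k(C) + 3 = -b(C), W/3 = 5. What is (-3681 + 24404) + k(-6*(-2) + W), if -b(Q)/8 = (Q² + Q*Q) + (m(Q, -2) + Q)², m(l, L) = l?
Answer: 55712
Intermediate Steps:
W = 15 (W = 3*5 = 15)
b(Q) = -48*Q² (b(Q) = -8*((Q² + Q*Q) + (Q + Q)²) = -8*((Q² + Q²) + (2*Q)²) = -8*(2*Q² + 4*Q²) = -48*Q²)
k(C) = -3 + 48*C² (k(C) = -3 - (-48)*C² = -3 + 48*C²)
(-3681 + 24404) + k(-6*(-2) + W) = (-3681 + 24404) + (-3 + 48*(-6*(-2) + 15)²) = 20723 + (-3 + 48*(12 + 15)²) = 20723 + (-3 + 48*27²) = 20723 + (-3 + 48*729) = 20723 + (-3 + 34992) = 20723 + 34989 = 55712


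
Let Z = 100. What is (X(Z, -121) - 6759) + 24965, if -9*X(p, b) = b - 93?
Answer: 164068/9 ≈ 18230.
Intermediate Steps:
X(p, b) = 31/3 - b/9 (X(p, b) = -(b - 93)/9 = -(-93 + b)/9 = 31/3 - b/9)
(X(Z, -121) - 6759) + 24965 = ((31/3 - ⅑*(-121)) - 6759) + 24965 = ((31/3 + 121/9) - 6759) + 24965 = (214/9 - 6759) + 24965 = -60617/9 + 24965 = 164068/9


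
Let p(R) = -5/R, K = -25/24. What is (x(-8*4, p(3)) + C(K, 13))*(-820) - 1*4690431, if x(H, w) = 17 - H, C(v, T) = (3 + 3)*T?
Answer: -4794571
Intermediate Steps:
K = -25/24 (K = -25*1/24 = -25/24 ≈ -1.0417)
C(v, T) = 6*T
(x(-8*4, p(3)) + C(K, 13))*(-820) - 1*4690431 = ((17 - (-8)*4) + 6*13)*(-820) - 1*4690431 = ((17 - 1*(-32)) + 78)*(-820) - 4690431 = ((17 + 32) + 78)*(-820) - 4690431 = (49 + 78)*(-820) - 4690431 = 127*(-820) - 4690431 = -104140 - 4690431 = -4794571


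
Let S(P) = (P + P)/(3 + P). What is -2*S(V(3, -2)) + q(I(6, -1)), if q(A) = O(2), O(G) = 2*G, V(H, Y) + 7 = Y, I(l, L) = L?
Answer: -2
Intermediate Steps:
V(H, Y) = -7 + Y
q(A) = 4 (q(A) = 2*2 = 4)
S(P) = 2*P/(3 + P) (S(P) = (2*P)/(3 + P) = 2*P/(3 + P))
-2*S(V(3, -2)) + q(I(6, -1)) = -4*(-7 - 2)/(3 + (-7 - 2)) + 4 = -4*(-9)/(3 - 9) + 4 = -4*(-9)/(-6) + 4 = -4*(-9)*(-1)/6 + 4 = -2*3 + 4 = -6 + 4 = -2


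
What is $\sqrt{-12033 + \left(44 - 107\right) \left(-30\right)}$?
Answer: $21 i \sqrt{23} \approx 100.71 i$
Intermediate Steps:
$\sqrt{-12033 + \left(44 - 107\right) \left(-30\right)} = \sqrt{-12033 - -1890} = \sqrt{-12033 + 1890} = \sqrt{-10143} = 21 i \sqrt{23}$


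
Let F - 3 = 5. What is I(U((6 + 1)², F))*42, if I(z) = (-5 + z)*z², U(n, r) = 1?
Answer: -168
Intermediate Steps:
F = 8 (F = 3 + 5 = 8)
I(z) = z²*(-5 + z)
I(U((6 + 1)², F))*42 = (1²*(-5 + 1))*42 = (1*(-4))*42 = -4*42 = -168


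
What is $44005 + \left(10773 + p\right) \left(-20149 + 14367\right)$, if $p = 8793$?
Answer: $-113086607$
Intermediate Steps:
$44005 + \left(10773 + p\right) \left(-20149 + 14367\right) = 44005 + \left(10773 + 8793\right) \left(-20149 + 14367\right) = 44005 + 19566 \left(-5782\right) = 44005 - 113130612 = -113086607$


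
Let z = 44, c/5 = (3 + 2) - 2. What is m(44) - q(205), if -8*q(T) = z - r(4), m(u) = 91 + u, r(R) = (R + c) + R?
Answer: 1101/8 ≈ 137.63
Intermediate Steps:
c = 15 (c = 5*((3 + 2) - 2) = 5*(5 - 2) = 5*3 = 15)
r(R) = 15 + 2*R (r(R) = (R + 15) + R = (15 + R) + R = 15 + 2*R)
q(T) = -21/8 (q(T) = -(44 - (15 + 2*4))/8 = -(44 - (15 + 8))/8 = -(44 - 1*23)/8 = -(44 - 23)/8 = -⅛*21 = -21/8)
m(44) - q(205) = (91 + 44) - 1*(-21/8) = 135 + 21/8 = 1101/8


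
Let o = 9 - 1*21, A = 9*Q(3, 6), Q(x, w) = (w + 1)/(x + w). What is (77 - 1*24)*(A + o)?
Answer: -265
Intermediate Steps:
Q(x, w) = (1 + w)/(w + x)
A = 7 (A = 9*((1 + 6)/(6 + 3)) = 9*(7/9) = 7)
o = -12 (o = 9 - 21 = -12)
(77 - 1*24)*(A + o) = (77 - 1*24)*(7 - 12) = (77 - 24)*(-5) = 53*(-5) = -265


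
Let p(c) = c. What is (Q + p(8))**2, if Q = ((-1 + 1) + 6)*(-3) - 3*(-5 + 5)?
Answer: 100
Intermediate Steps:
Q = -18 (Q = (0 + 6)*(-3) - 3*0 = 6*(-3) + 0 = -18 + 0 = -18)
(Q + p(8))**2 = (-18 + 8)**2 = (-10)**2 = 100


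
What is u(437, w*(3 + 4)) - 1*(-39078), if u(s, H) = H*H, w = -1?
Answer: 39127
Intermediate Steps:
u(s, H) = H²
u(437, w*(3 + 4)) - 1*(-39078) = (-(3 + 4))² - 1*(-39078) = (-1*7)² + 39078 = (-7)² + 39078 = 49 + 39078 = 39127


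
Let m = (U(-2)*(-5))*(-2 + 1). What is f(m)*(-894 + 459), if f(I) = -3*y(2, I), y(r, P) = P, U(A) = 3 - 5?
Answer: -13050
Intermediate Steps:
U(A) = -2
m = -10 (m = (-2*(-5))*(-2 + 1) = 10*(-1) = -10)
f(I) = -3*I
f(m)*(-894 + 459) = (-3*(-10))*(-894 + 459) = 30*(-435) = -13050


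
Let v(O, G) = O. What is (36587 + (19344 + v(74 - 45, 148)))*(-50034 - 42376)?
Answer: -5171263600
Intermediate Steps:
(36587 + (19344 + v(74 - 45, 148)))*(-50034 - 42376) = (36587 + (19344 + (74 - 45)))*(-50034 - 42376) = (36587 + (19344 + 29))*(-92410) = (36587 + 19373)*(-92410) = 55960*(-92410) = -5171263600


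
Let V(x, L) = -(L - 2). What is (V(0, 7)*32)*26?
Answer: -4160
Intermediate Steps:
V(x, L) = 2 - L (V(x, L) = -(-2 + L) = 2 - L)
(V(0, 7)*32)*26 = ((2 - 1*7)*32)*26 = ((2 - 7)*32)*26 = -5*32*26 = -160*26 = -4160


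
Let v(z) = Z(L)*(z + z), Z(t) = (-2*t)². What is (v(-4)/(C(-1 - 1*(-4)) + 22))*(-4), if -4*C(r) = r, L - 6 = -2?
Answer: 8192/85 ≈ 96.376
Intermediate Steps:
L = 4 (L = 6 - 2 = 4)
C(r) = -r/4
Z(t) = 4*t²
v(z) = 128*z (v(z) = (4*4²)*(z + z) = (4*16)*(2*z) = 64*(2*z) = 128*z)
(v(-4)/(C(-1 - 1*(-4)) + 22))*(-4) = ((128*(-4))/(-(-1 - 1*(-4))/4 + 22))*(-4) = -512/(-(-1 + 4)/4 + 22)*(-4) = -512/(-¼*3 + 22)*(-4) = -512/(-¾ + 22)*(-4) = -512/85/4*(-4) = -512*4/85*(-4) = -2048/85*(-4) = 8192/85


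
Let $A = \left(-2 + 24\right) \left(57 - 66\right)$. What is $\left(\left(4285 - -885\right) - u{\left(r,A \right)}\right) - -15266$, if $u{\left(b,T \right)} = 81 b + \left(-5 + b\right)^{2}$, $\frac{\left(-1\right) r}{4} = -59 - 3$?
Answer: $-58701$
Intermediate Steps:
$r = 248$ ($r = - 4 \left(-59 - 3\right) = \left(-4\right) \left(-62\right) = 248$)
$A = -198$ ($A = 22 \left(-9\right) = -198$)
$u{\left(b,T \right)} = \left(-5 + b\right)^{2} + 81 b$
$\left(\left(4285 - -885\right) - u{\left(r,A \right)}\right) - -15266 = \left(\left(4285 - -885\right) - \left(\left(-5 + 248\right)^{2} + 81 \cdot 248\right)\right) - -15266 = \left(\left(4285 + 885\right) - \left(243^{2} + 20088\right)\right) + 15266 = \left(5170 - \left(59049 + 20088\right)\right) + 15266 = \left(5170 - 79137\right) + 15266 = -73967 + 15266 = -58701$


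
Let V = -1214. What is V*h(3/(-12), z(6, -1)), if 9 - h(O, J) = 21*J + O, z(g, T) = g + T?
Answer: 232481/2 ≈ 1.1624e+5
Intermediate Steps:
z(g, T) = T + g
h(O, J) = 9 - O - 21*J (h(O, J) = 9 - (21*J + O) = 9 - (O + 21*J) = 9 + (-O - 21*J) = 9 - O - 21*J)
V*h(3/(-12), z(6, -1)) = -1214*(9 - 3/(-12) - 21*(-1 + 6)) = -1214*(9 - 3*(-1)/12 - 21*5) = -1214*(9 - 1*(-¼) - 105) = -1214*(9 + ¼ - 105) = -1214*(-383/4) = 232481/2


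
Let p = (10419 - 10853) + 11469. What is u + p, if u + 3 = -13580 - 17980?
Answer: -20528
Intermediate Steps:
p = 11035 (p = -434 + 11469 = 11035)
u = -31563 (u = -3 + (-13580 - 17980) = -3 - 31560 = -31563)
u + p = -31563 + 11035 = -20528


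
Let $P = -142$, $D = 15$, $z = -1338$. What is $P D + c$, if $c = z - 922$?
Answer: $-4390$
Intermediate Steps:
$c = -2260$ ($c = -1338 - 922 = -2260$)
$P D + c = \left(-142\right) 15 - 2260 = -2130 - 2260 = -4390$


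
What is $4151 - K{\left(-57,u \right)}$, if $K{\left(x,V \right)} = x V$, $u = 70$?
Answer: $8141$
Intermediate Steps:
$K{\left(x,V \right)} = V x$
$4151 - K{\left(-57,u \right)} = 4151 - 70 \left(-57\right) = 4151 - -3990 = 4151 + 3990 = 8141$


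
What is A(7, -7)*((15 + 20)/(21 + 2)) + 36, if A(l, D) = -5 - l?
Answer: 408/23 ≈ 17.739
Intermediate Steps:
A(7, -7)*((15 + 20)/(21 + 2)) + 36 = (-5 - 1*7)*((15 + 20)/(21 + 2)) + 36 = (-5 - 7)*(35/23) + 36 = -420/23 + 36 = 408/23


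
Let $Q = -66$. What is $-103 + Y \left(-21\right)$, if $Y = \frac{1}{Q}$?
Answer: $- \frac{2259}{22} \approx -102.68$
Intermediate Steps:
$Y = - \frac{1}{66}$ ($Y = \frac{1}{-66} = - \frac{1}{66} \approx -0.015152$)
$-103 + Y \left(-21\right) = -103 - - \frac{7}{22} = -103 + \frac{7}{22} = - \frac{2259}{22}$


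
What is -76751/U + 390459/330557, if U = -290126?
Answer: 138652888141/95903180182 ≈ 1.4458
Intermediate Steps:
-76751/U + 390459/330557 = -76751/(-290126) + 390459/330557 = -76751*(-1/290126) + 390459*(1/330557) = 76751/290126 + 390459/330557 = 138652888141/95903180182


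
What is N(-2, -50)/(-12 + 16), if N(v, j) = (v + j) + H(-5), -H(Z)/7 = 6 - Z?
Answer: -129/4 ≈ -32.250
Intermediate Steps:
H(Z) = -42 + 7*Z (H(Z) = -7*(6 - Z) = -42 + 7*Z)
N(v, j) = -77 + j + v (N(v, j) = (v + j) + (-42 + 7*(-5)) = (j + v) + (-42 - 35) = (j + v) - 77 = -77 + j + v)
N(-2, -50)/(-12 + 16) = (-77 - 50 - 2)/(-12 + 16) = -129/4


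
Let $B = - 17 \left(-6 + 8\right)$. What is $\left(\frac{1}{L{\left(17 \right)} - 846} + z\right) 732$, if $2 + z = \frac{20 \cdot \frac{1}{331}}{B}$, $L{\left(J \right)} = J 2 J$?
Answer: $- \frac{553461357}{377009} \approx -1468.0$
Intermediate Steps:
$L{\left(J \right)} = 2 J^{2}$ ($L{\left(J \right)} = 2 J J = 2 J^{2}$)
$B = -34$ ($B = \left(-17\right) 2 = -34$)
$z = - \frac{11264}{5627}$ ($z = -2 + \frac{20 \cdot \frac{1}{331}}{-34} = -2 + 20 \cdot \frac{1}{331} \left(- \frac{1}{34}\right) = -2 + \frac{20}{331} \left(- \frac{1}{34}\right) = -2 - \frac{10}{5627} = - \frac{11264}{5627} \approx -2.0018$)
$\left(\frac{1}{L{\left(17 \right)} - 846} + z\right) 732 = \left(\frac{1}{2 \cdot 17^{2} - 846} - \frac{11264}{5627}\right) 732 = \left(\frac{1}{2 \cdot 289 - 846} - \frac{11264}{5627}\right) 732 = \left(\frac{1}{578 - 846} - \frac{11264}{5627}\right) 732 = \left(\frac{1}{-268} - \frac{11264}{5627}\right) 732 = \left(- \frac{1}{268} - \frac{11264}{5627}\right) 732 = \left(- \frac{3024379}{1508036}\right) 732 = - \frac{553461357}{377009}$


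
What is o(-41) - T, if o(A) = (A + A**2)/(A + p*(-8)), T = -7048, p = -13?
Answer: 445664/63 ≈ 7074.0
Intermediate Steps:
o(A) = (A + A**2)/(104 + A) (o(A) = (A + A**2)/(A - 13*(-8)) = (A + A**2)/(A + 104) = (A + A**2)/(104 + A))
o(-41) - T = -41*(1 - 41)/(104 - 41) - 1*(-7048) = -41*(-40)/63 + 7048 = -41*1/63*(-40) + 7048 = 1640/63 + 7048 = 445664/63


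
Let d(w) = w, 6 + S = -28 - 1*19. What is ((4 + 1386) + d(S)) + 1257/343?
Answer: 459848/343 ≈ 1340.7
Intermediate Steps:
S = -53 (S = -6 + (-28 - 1*19) = -6 + (-28 - 19) = -6 - 47 = -53)
((4 + 1386) + d(S)) + 1257/343 = ((4 + 1386) - 53) + 1257/343 = (1390 - 53) + 1257*(1/343) = 1337 + 1257/343 = 459848/343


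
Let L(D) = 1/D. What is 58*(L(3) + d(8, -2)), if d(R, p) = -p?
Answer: 406/3 ≈ 135.33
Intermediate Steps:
58*(L(3) + d(8, -2)) = 58*(1/3 - 1*(-2)) = 58*(1/3 + 2) = 58*(7/3) = 406/3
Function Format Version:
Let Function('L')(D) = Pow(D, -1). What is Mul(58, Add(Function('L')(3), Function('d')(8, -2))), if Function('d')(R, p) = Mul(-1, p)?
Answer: Rational(406, 3) ≈ 135.33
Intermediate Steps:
Mul(58, Add(Function('L')(3), Function('d')(8, -2))) = Mul(58, Add(Pow(3, -1), Mul(-1, -2))) = Mul(58, Add(Rational(1, 3), 2)) = Mul(58, Rational(7, 3)) = Rational(406, 3)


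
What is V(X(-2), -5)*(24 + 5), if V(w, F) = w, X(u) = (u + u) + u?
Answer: -174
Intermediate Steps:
X(u) = 3*u (X(u) = 2*u + u = 3*u)
V(X(-2), -5)*(24 + 5) = (3*(-2))*(24 + 5) = -6*29 = -174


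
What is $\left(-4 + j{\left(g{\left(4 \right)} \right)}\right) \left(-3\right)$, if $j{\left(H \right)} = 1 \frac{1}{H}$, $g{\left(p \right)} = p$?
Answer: $\frac{45}{4} \approx 11.25$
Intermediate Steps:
$j{\left(H \right)} = \frac{1}{H}$
$\left(-4 + j{\left(g{\left(4 \right)} \right)}\right) \left(-3\right) = \left(-4 + \frac{1}{4}\right) \left(-3\right) = \left(- \frac{15}{4}\right) \left(-3\right) = \frac{45}{4}$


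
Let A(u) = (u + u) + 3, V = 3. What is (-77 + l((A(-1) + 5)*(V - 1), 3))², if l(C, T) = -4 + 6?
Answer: 5625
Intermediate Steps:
A(u) = 3 + 2*u (A(u) = 2*u + 3 = 3 + 2*u)
l(C, T) = 2
(-77 + l((A(-1) + 5)*(V - 1), 3))² = (-77 + 2)² = (-75)² = 5625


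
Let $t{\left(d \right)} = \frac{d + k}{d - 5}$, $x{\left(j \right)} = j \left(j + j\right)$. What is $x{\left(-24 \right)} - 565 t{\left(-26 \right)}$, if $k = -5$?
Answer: $587$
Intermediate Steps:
$x{\left(j \right)} = 2 j^{2}$ ($x{\left(j \right)} = j 2 j = 2 j^{2}$)
$t{\left(d \right)} = 1$ ($t{\left(d \right)} = \frac{d - 5}{d - 5} = \frac{-5 + d}{-5 + d} = 1$)
$x{\left(-24 \right)} - 565 t{\left(-26 \right)} = 2 \left(-24\right)^{2} - 565 = 2 \cdot 576 - 565 = 1152 - 565 = 587$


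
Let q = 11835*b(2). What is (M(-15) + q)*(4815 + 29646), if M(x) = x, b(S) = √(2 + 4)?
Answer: -516915 + 407845935*√6 ≈ 9.9850e+8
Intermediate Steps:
b(S) = √6
q = 11835*√6 ≈ 28990.
(M(-15) + q)*(4815 + 29646) = (-15 + 11835*√6)*(4815 + 29646) = (-15 + 11835*√6)*34461 = -516915 + 407845935*√6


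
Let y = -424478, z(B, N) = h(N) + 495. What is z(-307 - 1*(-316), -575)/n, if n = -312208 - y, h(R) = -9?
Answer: 243/56135 ≈ 0.0043288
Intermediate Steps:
z(B, N) = 486 (z(B, N) = -9 + 495 = 486)
n = 112270 (n = -312208 - 1*(-424478) = -312208 + 424478 = 112270)
z(-307 - 1*(-316), -575)/n = 486/112270 = 486*(1/112270) = 243/56135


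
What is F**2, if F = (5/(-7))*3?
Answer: 225/49 ≈ 4.5918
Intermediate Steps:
F = -15/7 (F = (5*(-1/7))*3 = -5/7*3 = -15/7 ≈ -2.1429)
F**2 = (-15/7)**2 = 225/49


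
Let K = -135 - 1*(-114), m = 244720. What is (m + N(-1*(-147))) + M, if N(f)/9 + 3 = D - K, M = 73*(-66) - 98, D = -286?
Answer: 237392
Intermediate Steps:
K = -21 (K = -135 + 114 = -21)
M = -4916 (M = -4818 - 98 = -4916)
N(f) = -2412 (N(f) = -27 + 9*(-286 - 1*(-21)) = -27 + 9*(-286 + 21) = -27 + 9*(-265) = -27 - 2385 = -2412)
(m + N(-1*(-147))) + M = (244720 - 2412) - 4916 = 242308 - 4916 = 237392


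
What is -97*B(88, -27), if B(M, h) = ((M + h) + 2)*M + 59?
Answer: -543491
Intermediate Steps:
B(M, h) = 59 + M*(2 + M + h) (B(M, h) = (2 + M + h)*M + 59 = M*(2 + M + h) + 59 = 59 + M*(2 + M + h))
-97*B(88, -27) = -97*(59 + 88² + 2*88 + 88*(-27)) = -97*(59 + 7744 + 176 - 2376) = -97*5603 = -543491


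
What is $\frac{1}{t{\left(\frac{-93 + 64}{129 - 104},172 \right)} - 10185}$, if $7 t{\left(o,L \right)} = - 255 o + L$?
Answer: $- \frac{35}{354136} \approx -9.8832 \cdot 10^{-5}$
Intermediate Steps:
$t{\left(o,L \right)} = - \frac{255 o}{7} + \frac{L}{7}$ ($t{\left(o,L \right)} = \frac{- 255 o + L}{7} = \frac{L - 255 o}{7} = - \frac{255 o}{7} + \frac{L}{7}$)
$\frac{1}{t{\left(\frac{-93 + 64}{129 - 104},172 \right)} - 10185} = \frac{1}{\left(- \frac{255 \frac{-93 + 64}{129 - 104}}{7} + \frac{1}{7} \cdot 172\right) - 10185} = \frac{1}{\left(- \frac{255 \left(- \frac{29}{25}\right)}{7} + \frac{172}{7}\right) - 10185} = \frac{1}{\left(- \frac{255 \left(\left(-29\right) \frac{1}{25}\right)}{7} + \frac{172}{7}\right) - 10185} = \frac{1}{\left(\left(- \frac{255}{7}\right) \left(- \frac{29}{25}\right) + \frac{172}{7}\right) - 10185} = \frac{1}{\left(\frac{1479}{35} + \frac{172}{7}\right) - 10185} = \frac{1}{\frac{2339}{35} - 10185} = \frac{1}{- \frac{354136}{35}} = - \frac{35}{354136}$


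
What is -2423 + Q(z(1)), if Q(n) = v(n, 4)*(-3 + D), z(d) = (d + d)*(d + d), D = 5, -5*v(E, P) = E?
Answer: -12123/5 ≈ -2424.6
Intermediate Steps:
v(E, P) = -E/5
z(d) = 4*d² (z(d) = (2*d)*(2*d) = 4*d²)
Q(n) = -2*n/5 (Q(n) = (-n/5)*(-3 + 5) = -n/5*2 = -2*n/5)
-2423 + Q(z(1)) = -2423 - 8*1²/5 = -2423 - 8/5 = -12123/5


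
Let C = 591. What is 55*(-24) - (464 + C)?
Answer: -2375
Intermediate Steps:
55*(-24) - (464 + C) = 55*(-24) - (464 + 591) = -1320 - 1*1055 = -1320 - 1055 = -2375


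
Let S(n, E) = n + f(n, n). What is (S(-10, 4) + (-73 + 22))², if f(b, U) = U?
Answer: 5041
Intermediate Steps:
S(n, E) = 2*n (S(n, E) = n + n = 2*n)
(S(-10, 4) + (-73 + 22))² = (2*(-10) + (-73 + 22))² = (-20 - 51)² = (-71)² = 5041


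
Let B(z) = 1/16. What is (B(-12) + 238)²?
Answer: 14508481/256 ≈ 56674.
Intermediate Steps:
B(z) = 1/16
(B(-12) + 238)² = (1/16 + 238)² = (3809/16)² = 14508481/256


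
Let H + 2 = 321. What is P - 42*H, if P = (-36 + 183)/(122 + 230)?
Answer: -4715949/352 ≈ -13398.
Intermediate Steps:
H = 319 (H = -2 + 321 = 319)
P = 147/352 ≈ 0.41761
P - 42*H = 147/352 - 42*319 = 147/352 - 13398 = -4715949/352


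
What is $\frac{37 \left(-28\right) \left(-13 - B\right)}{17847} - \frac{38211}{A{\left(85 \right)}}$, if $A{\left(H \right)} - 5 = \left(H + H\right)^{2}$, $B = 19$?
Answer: $\frac{1959623}{3658635} \approx 0.53562$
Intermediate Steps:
$A{\left(H \right)} = 5 + 4 H^{2}$ ($A{\left(H \right)} = 5 + \left(H + H\right)^{2} = 5 + \left(2 H\right)^{2} = 5 + 4 H^{2}$)
$\frac{37 \left(-28\right) \left(-13 - B\right)}{17847} - \frac{38211}{A{\left(85 \right)}} = \frac{37 \left(-28\right) \left(-13 - 19\right)}{17847} - \frac{38211}{5 + 4 \cdot 85^{2}} = - 1036 \left(-13 - 19\right) \frac{1}{17847} - \frac{38211}{5 + 4 \cdot 7225} = \left(-1036\right) \left(-32\right) \frac{1}{17847} - \frac{38211}{5 + 28900} = 33152 \cdot \frac{1}{17847} - \frac{38211}{28905} = \frac{33152}{17847} - \frac{271}{205} = \frac{1959623}{3658635}$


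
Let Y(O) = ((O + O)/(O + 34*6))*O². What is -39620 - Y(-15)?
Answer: -277090/7 ≈ -39584.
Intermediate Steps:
Y(O) = 2*O³/(204 + O) (Y(O) = ((2*O)/(O + 204))*O² = ((2*O)/(204 + O))*O² = (2*O/(204 + O))*O² = 2*O³/(204 + O))
-39620 - Y(-15) = -39620 - 2*(-15)³/(204 - 15) = -39620 - 2*(-3375)/189 = -39620 - 1*(-250/7) = -39620 + 250/7 = -277090/7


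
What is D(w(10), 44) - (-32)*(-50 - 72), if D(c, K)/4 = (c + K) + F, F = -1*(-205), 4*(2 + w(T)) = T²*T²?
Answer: 7084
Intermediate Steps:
w(T) = -2 + T⁴/4 (w(T) = -2 + (T²*T²)/4 = -2 + T⁴/4)
F = 205
D(c, K) = 820 + 4*K + 4*c (D(c, K) = 4*((c + K) + 205) = 4*((K + c) + 205) = 4*(205 + K + c) = 820 + 4*K + 4*c)
D(w(10), 44) - (-32)*(-50 - 72) = (820 + 4*44 + 4*(-2 + (¼)*10⁴)) - (-32)*(-50 - 72) = (820 + 176 + 4*(-2 + (¼)*10000)) - (-32)*(-122) = (820 + 176 + 4*(-2 + 2500)) - 1*3904 = (820 + 176 + 4*2498) - 3904 = (820 + 176 + 9992) - 3904 = 10988 - 3904 = 7084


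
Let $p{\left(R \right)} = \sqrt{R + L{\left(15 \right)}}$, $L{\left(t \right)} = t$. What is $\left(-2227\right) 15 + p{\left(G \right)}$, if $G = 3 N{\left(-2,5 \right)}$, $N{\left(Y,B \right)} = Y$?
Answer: $-33402$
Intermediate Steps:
$G = -6$ ($G = 3 \left(-2\right) = -6$)
$p{\left(R \right)} = \sqrt{15 + R}$ ($p{\left(R \right)} = \sqrt{R + 15} = \sqrt{15 + R}$)
$\left(-2227\right) 15 + p{\left(G \right)} = \left(-2227\right) 15 + \sqrt{15 - 6} = -33405 + \sqrt{9} = -33405 + 3 = -33402$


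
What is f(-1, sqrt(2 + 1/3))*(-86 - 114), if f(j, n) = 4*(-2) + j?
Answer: 1800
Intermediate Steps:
f(j, n) = -8 + j
f(-1, sqrt(2 + 1/3))*(-86 - 114) = (-8 - 1)*(-86 - 114) = -9*(-200) = 1800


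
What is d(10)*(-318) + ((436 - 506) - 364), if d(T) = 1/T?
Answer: -2329/5 ≈ -465.80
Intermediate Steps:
d(10)*(-318) + ((436 - 506) - 364) = -318/10 + ((436 - 506) - 364) = (⅒)*(-318) + (-70 - 364) = -159/5 - 434 = -2329/5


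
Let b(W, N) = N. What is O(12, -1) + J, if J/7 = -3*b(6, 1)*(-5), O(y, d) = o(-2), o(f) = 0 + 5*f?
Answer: 95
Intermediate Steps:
o(f) = 5*f
O(y, d) = -10 (O(y, d) = 5*(-2) = -10)
J = 105 (J = 7*(-3*1*(-5)) = 7*(-3*(-5)) = 7*15 = 105)
O(12, -1) + J = -10 + 105 = 95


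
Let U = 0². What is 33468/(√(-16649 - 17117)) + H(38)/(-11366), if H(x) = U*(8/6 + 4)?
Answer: -16734*I*√33766/16883 ≈ -182.13*I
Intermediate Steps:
U = 0
H(x) = 0 (H(x) = 0*(8/6 + 4) = 0*(8*(⅙) + 4) = 0*(4/3 + 4) = 0*(16/3) = 0)
33468/(√(-16649 - 17117)) + H(38)/(-11366) = 33468/(√(-16649 - 17117)) + 0/(-11366) = 33468/(√(-33766)) + 0*(-1/11366) = 33468/((I*√33766)) + 0 = 33468*(-I*√33766/33766) + 0 = -16734*I*√33766/16883 + 0 = -16734*I*√33766/16883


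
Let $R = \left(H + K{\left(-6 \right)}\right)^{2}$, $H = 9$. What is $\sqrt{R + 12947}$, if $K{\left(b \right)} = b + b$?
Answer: $2 \sqrt{3239} \approx 113.82$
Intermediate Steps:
$K{\left(b \right)} = 2 b$
$R = 9$ ($R = \left(9 + 2 \left(-6\right)\right)^{2} = \left(9 - 12\right)^{2} = \left(-3\right)^{2} = 9$)
$\sqrt{R + 12947} = \sqrt{9 + 12947} = \sqrt{12956} = 2 \sqrt{3239}$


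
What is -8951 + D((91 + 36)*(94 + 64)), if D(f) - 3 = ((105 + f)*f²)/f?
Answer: 404742338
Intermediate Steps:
D(f) = 3 + f*(105 + f) (D(f) = 3 + ((105 + f)*f²)/f = 3 + (f²*(105 + f))/f = 3 + f*(105 + f))
-8951 + D((91 + 36)*(94 + 64)) = -8951 + (3 + ((91 + 36)*(94 + 64))² + 105*((91 + 36)*(94 + 64))) = -8951 + (3 + (127*158)² + 105*(127*158)) = -8951 + (3 + 20066² + 105*20066) = -8951 + (3 + 402644356 + 2106930) = -8951 + 404751289 = 404742338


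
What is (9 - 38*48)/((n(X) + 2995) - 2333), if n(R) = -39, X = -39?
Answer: -1815/623 ≈ -2.9133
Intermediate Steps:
(9 - 38*48)/((n(X) + 2995) - 2333) = (9 - 38*48)/((-39 + 2995) - 2333) = (9 - 1824)/(2956 - 2333) = -1815/623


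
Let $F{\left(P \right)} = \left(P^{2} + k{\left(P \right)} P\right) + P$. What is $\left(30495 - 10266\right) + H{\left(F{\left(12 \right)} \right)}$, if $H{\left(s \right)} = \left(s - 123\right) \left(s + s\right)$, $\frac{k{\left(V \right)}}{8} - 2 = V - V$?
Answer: $176829$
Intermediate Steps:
$k{\left(V \right)} = 16$ ($k{\left(V \right)} = 16 + 8 \left(V - V\right) = 16 + 8 \cdot 0 = 16 + 0 = 16$)
$F{\left(P \right)} = P^{2} + 17 P$ ($F{\left(P \right)} = \left(P^{2} + 16 P\right) + P = P^{2} + 17 P$)
$H{\left(s \right)} = 2 s \left(-123 + s\right)$ ($H{\left(s \right)} = \left(-123 + s\right) 2 s = 2 s \left(-123 + s\right)$)
$\left(30495 - 10266\right) + H{\left(F{\left(12 \right)} \right)} = \left(30495 - 10266\right) + 2 \cdot 12 \left(17 + 12\right) \left(-123 + 12 \left(17 + 12\right)\right) = 20229 + 2 \cdot 12 \cdot 29 \left(-123 + 12 \cdot 29\right) = 20229 + 2 \cdot 348 \left(-123 + 348\right) = 20229 + 2 \cdot 348 \cdot 225 = 20229 + 156600 = 176829$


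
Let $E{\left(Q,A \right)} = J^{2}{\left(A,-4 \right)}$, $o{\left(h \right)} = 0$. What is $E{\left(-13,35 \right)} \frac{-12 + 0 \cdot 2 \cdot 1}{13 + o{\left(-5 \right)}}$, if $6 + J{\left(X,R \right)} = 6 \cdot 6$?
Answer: $- \frac{10800}{13} \approx -830.77$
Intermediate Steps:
$J{\left(X,R \right)} = 30$ ($J{\left(X,R \right)} = -6 + 6 \cdot 6 = -6 + 36 = 30$)
$E{\left(Q,A \right)} = 900$ ($E{\left(Q,A \right)} = 30^{2} = 900$)
$E{\left(-13,35 \right)} \frac{-12 + 0 \cdot 2 \cdot 1}{13 + o{\left(-5 \right)}} = 900 \frac{-12 + 0 \cdot 2 \cdot 1}{13 + 0} = 900 \frac{-12 + 0 \cdot 1}{13} = 900 \left(-12 + 0\right) \frac{1}{13} = 900 \left(\left(-12\right) \frac{1}{13}\right) = 900 \left(- \frac{12}{13}\right) = - \frac{10800}{13}$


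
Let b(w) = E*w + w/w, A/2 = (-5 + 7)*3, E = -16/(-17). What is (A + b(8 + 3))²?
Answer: 157609/289 ≈ 545.36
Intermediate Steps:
E = 16/17 (E = -16*(-1/17) = 16/17 ≈ 0.94118)
A = 12 (A = 2*((-5 + 7)*3) = 2*(2*3) = 2*6 = 12)
b(w) = 1 + 16*w/17 (b(w) = 16*w/17 + w/w = 16*w/17 + 1 = 1 + 16*w/17)
(A + b(8 + 3))² = (12 + (1 + 16*(8 + 3)/17))² = (12 + (1 + (16/17)*11))² = (12 + (1 + 176/17))² = (12 + 193/17)² = (397/17)² = 157609/289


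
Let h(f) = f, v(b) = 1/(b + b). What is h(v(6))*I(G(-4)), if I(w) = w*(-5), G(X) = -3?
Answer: 5/4 ≈ 1.2500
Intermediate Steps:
v(b) = 1/(2*b)
I(w) = -5*w
h(v(6))*I(G(-4)) = ((½)/6)*(-5*(-3)) = ((½)*(⅙))*15 = (1/12)*15 = 5/4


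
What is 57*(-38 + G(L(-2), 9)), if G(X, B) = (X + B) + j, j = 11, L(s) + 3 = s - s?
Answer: -1197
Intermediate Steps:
L(s) = -3 (L(s) = -3 + (s - s) = -3 + 0 = -3)
G(X, B) = 11 + B + X (G(X, B) = (X + B) + 11 = (B + X) + 11 = 11 + B + X)
57*(-38 + G(L(-2), 9)) = 57*(-38 + (11 + 9 - 3)) = 57*(-38 + 17) = 57*(-21) = -1197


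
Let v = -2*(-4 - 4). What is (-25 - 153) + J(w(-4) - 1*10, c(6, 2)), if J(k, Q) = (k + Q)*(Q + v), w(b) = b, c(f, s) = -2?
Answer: -402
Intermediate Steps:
v = 16 (v = -2*(-8) = 16)
J(k, Q) = (16 + Q)*(Q + k) (J(k, Q) = (k + Q)*(Q + 16) = (Q + k)*(16 + Q) = (16 + Q)*(Q + k))
(-25 - 153) + J(w(-4) - 1*10, c(6, 2)) = (-25 - 153) + ((-2)**2 + 16*(-2) + 16*(-4 - 1*10) - 2*(-4 - 1*10)) = -178 + (4 - 32 + 16*(-4 - 10) - 2*(-4 - 10)) = -178 + (4 - 32 + 16*(-14) - 2*(-14)) = -178 + (4 - 32 - 224 + 28) = -178 - 224 = -402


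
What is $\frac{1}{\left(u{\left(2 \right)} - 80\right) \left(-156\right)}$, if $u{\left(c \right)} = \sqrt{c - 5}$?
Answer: $\frac{20}{249717} + \frac{i \sqrt{3}}{998868} \approx 8.0091 \cdot 10^{-5} + 1.734 \cdot 10^{-6} i$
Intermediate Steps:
$u{\left(c \right)} = \sqrt{-5 + c}$
$\frac{1}{\left(u{\left(2 \right)} - 80\right) \left(-156\right)} = \frac{1}{\left(\sqrt{-5 + 2} - 80\right) \left(-156\right)} = \frac{1}{\left(\sqrt{-3} - 80\right) \left(-156\right)} = \frac{1}{\left(i \sqrt{3} - 80\right) \left(-156\right)} = \frac{1}{\left(-80 + i \sqrt{3}\right) \left(-156\right)} = \frac{1}{12480 - 156 i \sqrt{3}}$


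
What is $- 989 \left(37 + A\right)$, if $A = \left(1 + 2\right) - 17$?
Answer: $-22747$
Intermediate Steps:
$A = -14$ ($A = 3 - 17 = -14$)
$- 989 \left(37 + A\right) = - 989 \left(37 - 14\right) = \left(-989\right) 23 = -22747$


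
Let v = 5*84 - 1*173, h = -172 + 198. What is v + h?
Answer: 273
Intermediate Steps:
h = 26
v = 247 (v = 420 - 173 = 247)
v + h = 247 + 26 = 273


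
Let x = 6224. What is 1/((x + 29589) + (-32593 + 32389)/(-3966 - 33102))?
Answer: 3089/110626374 ≈ 2.7923e-5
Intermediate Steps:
1/((x + 29589) + (-32593 + 32389)/(-3966 - 33102)) = 1/((6224 + 29589) + (-32593 + 32389)/(-3966 - 33102)) = 1/(35813 - 204/(-37068)) = 1/(35813 - 204*(-1/37068)) = 1/(35813 + 17/3089) = 1/(110626374/3089) = 3089/110626374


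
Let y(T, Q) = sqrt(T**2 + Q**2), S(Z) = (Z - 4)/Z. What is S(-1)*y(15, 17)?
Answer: 5*sqrt(514) ≈ 113.36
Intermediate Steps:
S(Z) = (-4 + Z)/Z
y(T, Q) = sqrt(Q**2 + T**2)
S(-1)*y(15, 17) = ((-4 - 1)/(-1))*sqrt(17**2 + 15**2) = (-1*(-5))*sqrt(289 + 225) = 5*sqrt(514)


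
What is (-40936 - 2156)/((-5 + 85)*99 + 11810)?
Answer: -21546/9865 ≈ -2.1841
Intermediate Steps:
(-40936 - 2156)/((-5 + 85)*99 + 11810) = -43092/(80*99 + 11810) = -43092/(7920 + 11810) = -43092/19730 = -43092*1/19730 = -21546/9865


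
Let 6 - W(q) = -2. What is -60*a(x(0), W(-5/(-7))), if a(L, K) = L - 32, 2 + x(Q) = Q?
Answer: 2040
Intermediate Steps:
x(Q) = -2 + Q
W(q) = 8 (W(q) = 6 - 1*(-2) = 6 + 2 = 8)
a(L, K) = -32 + L
-60*a(x(0), W(-5/(-7))) = -60*(-32 + (-2 + 0)) = -60*(-32 - 2) = -60*(-34) = 2040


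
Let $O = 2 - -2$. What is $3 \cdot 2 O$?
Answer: $24$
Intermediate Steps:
$O = 4$ ($O = 2 + 2 = 4$)
$3 \cdot 2 O = 3 \cdot 2 \cdot 4 = 6 \cdot 4 = 24$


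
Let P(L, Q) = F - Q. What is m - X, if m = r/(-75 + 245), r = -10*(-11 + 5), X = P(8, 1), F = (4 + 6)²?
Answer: -1677/17 ≈ -98.647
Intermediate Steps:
F = 100 (F = 10² = 100)
P(L, Q) = 100 - Q
X = 99 (X = 100 - 1*1 = 100 - 1 = 99)
r = 60 (r = -10*(-6) = 60)
m = 6/17 (m = 60/(-75 + 245) = 60/170 = 60*(1/170) = 6/17 ≈ 0.35294)
m - X = 6/17 - 1*99 = 6/17 - 99 = -1677/17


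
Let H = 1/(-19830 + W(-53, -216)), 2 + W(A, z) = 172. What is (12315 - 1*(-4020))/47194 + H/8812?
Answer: 1414969693003/4088036780240 ≈ 0.34612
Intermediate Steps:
W(A, z) = 170 (W(A, z) = -2 + 172 = 170)
H = -1/19660 (H = 1/(-19830 + 170) = 1/(-19660) = -1/19660 ≈ -5.0865e-5)
(12315 - 1*(-4020))/47194 + H/8812 = (12315 - 1*(-4020))/47194 - 1/19660/8812 = (12315 + 4020)*(1/47194) - 1/19660*1/8812 = 16335*(1/47194) - 1/173243920 = 16335/47194 - 1/173243920 = 1414969693003/4088036780240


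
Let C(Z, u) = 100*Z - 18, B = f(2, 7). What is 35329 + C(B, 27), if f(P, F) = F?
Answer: 36011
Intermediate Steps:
B = 7
C(Z, u) = -18 + 100*Z
35329 + C(B, 27) = 35329 + (-18 + 100*7) = 35329 + (-18 + 700) = 35329 + 682 = 36011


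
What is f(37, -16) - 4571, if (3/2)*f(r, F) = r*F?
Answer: -14897/3 ≈ -4965.7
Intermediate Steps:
f(r, F) = 2*F*r/3 (f(r, F) = 2*(r*F)/3 = 2*(F*r)/3 = 2*F*r/3)
f(37, -16) - 4571 = (⅔)*(-16)*37 - 4571 = -1184/3 - 4571 = -14897/3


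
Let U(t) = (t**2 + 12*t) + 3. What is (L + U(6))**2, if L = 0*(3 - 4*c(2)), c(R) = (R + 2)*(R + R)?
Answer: 12321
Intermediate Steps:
c(R) = 2*R*(2 + R) (c(R) = (2 + R)*(2*R) = 2*R*(2 + R))
U(t) = 3 + t**2 + 12*t
L = 0 (L = 0*(3 - 8*2*(2 + 2)) = 0*(3 - 8*2*4) = 0*(3 - 4*16) = 0*(3 - 64) = 0*(-61) = 0)
(L + U(6))**2 = (0 + (3 + 6**2 + 12*6))**2 = (0 + (3 + 36 + 72))**2 = (0 + 111)**2 = 111**2 = 12321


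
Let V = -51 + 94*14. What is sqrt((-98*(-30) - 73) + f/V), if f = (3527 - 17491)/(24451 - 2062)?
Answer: sqrt(2299736414418699135)/28322085 ≈ 53.544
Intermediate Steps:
f = -13964/22389 ≈ -0.62370
V = 1265 (V = -51 + 1316 = 1265)
sqrt((-98*(-30) - 73) + f/V) = sqrt((-98*(-30) - 73) - 13964/22389/1265) = sqrt((2940 - 73) - 13964/22389*1/1265) = sqrt(2867 - 13964/28322085) = sqrt(81199403731/28322085) = sqrt(2299736414418699135)/28322085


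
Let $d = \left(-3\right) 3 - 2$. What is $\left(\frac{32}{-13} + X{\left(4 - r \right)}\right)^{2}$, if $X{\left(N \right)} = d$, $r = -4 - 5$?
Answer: $\frac{30625}{169} \approx 181.21$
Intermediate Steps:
$r = -9$
$d = -11$ ($d = -9 - 2 = -11$)
$X{\left(N \right)} = -11$
$\left(\frac{32}{-13} + X{\left(4 - r \right)}\right)^{2} = \left(\frac{32}{-13} - 11\right)^{2} = \left(32 \left(- \frac{1}{13}\right) - 11\right)^{2} = \left(- \frac{32}{13} - 11\right)^{2} = \left(- \frac{175}{13}\right)^{2} = \frac{30625}{169}$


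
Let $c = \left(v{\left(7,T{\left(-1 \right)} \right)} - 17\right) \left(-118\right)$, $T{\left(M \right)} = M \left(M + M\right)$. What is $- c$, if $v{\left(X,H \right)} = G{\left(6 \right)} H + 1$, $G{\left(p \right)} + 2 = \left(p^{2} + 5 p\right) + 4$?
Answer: $14160$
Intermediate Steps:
$G{\left(p \right)} = 2 + p^{2} + 5 p$ ($G{\left(p \right)} = -2 + \left(\left(p^{2} + 5 p\right) + 4\right) = -2 + \left(4 + p^{2} + 5 p\right) = 2 + p^{2} + 5 p$)
$T{\left(M \right)} = 2 M^{2}$ ($T{\left(M \right)} = M 2 M = 2 M^{2}$)
$v{\left(X,H \right)} = 1 + 68 H$ ($v{\left(X,H \right)} = \left(2 + 6^{2} + 5 \cdot 6\right) H + 1 = \left(2 + 36 + 30\right) H + 1 = 68 H + 1 = 1 + 68 H$)
$c = -14160$ ($c = \left(\left(1 + 68 \cdot 2 \left(-1\right)^{2}\right) - 17\right) \left(-118\right) = \left(\left(1 + 68 \cdot 2 \cdot 1\right) - 17\right) \left(-118\right) = \left(\left(1 + 68 \cdot 2\right) - 17\right) \left(-118\right) = \left(\left(1 + 136\right) - 17\right) \left(-118\right) = \left(137 - 17\right) \left(-118\right) = 120 \left(-118\right) = -14160$)
$- c = \left(-1\right) \left(-14160\right) = 14160$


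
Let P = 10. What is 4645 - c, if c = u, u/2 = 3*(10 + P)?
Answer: 4525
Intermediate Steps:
u = 120 (u = 2*(3*(10 + 10)) = 2*(3*20) = 2*60 = 120)
c = 120
4645 - c = 4645 - 1*120 = 4645 - 120 = 4525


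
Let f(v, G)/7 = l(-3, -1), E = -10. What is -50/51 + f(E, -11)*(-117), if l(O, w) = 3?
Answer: -125357/51 ≈ -2458.0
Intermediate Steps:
f(v, G) = 21 (f(v, G) = 7*3 = 21)
-50/51 + f(E, -11)*(-117) = -50/51 + 21*(-117) = -50*1/51 - 2457 = -50/51 - 2457 = -125357/51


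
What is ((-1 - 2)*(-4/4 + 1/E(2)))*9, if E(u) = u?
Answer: 27/2 ≈ 13.500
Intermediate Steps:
((-1 - 2)*(-4/4 + 1/E(2)))*9 = ((-1 - 2)*(-4/4 + 1/2))*9 = -3*(-4*1/4 + 1*(1/2))*9 = -3*(-1 + 1/2)*9 = -3*(-1/2)*9 = (3/2)*9 = 27/2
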